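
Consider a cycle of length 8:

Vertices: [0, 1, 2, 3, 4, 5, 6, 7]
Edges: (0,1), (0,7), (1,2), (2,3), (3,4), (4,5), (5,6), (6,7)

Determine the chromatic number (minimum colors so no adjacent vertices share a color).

This is an even cycle (C_8). Even cycles are bipartite.
Chromatic number = 2.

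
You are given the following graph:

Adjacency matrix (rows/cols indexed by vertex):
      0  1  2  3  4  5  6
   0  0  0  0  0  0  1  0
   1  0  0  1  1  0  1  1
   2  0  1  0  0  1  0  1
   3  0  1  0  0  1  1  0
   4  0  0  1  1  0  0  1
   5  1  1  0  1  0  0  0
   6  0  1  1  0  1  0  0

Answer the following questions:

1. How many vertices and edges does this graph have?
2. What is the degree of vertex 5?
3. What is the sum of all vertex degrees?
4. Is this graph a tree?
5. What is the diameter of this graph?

Count: 7 vertices, 10 edges.
Vertex 5 has neighbors [0, 1, 3], degree = 3.
Handshaking lemma: 2 * 10 = 20.
A tree on 7 vertices has 6 edges. This graph has 10 edges (4 extra). Not a tree.
Diameter (longest shortest path) = 3.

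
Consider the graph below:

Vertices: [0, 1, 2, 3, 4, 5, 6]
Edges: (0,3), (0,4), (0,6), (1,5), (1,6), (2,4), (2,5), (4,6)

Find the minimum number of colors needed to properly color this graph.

The graph has a maximum clique of size 3 (lower bound on chromatic number).
A valid 3-coloring: {0: 0, 1: 0, 2: 0, 3: 1, 4: 1, 5: 1, 6: 2}.
Chromatic number = 3.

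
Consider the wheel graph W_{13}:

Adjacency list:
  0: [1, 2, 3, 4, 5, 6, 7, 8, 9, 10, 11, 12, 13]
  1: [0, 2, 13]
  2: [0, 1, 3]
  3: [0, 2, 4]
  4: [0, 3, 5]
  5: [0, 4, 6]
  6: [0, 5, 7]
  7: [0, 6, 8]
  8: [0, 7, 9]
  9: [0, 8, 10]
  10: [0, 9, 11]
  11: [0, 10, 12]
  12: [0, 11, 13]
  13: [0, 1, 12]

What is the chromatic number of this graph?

W_{13} = C_{13} plus a hub adjacent to every cycle vertex.
The outer cycle needs 3 colors (odd cycle); the hub is adjacent to all of them so needs a fresh color.
Chromatic number = 3 + 1 = 4.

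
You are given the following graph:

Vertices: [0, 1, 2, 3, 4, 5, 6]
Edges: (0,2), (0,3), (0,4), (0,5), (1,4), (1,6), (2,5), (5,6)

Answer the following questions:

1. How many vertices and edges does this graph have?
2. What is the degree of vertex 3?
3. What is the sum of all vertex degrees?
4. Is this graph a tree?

Count: 7 vertices, 8 edges.
Vertex 3 has neighbors [0], degree = 1.
Handshaking lemma: 2 * 8 = 16.
A tree on 7 vertices has 6 edges. This graph has 8 edges (2 extra). Not a tree.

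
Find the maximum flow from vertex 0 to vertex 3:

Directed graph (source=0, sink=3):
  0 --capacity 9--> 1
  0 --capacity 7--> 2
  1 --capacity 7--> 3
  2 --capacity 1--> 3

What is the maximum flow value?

Computing max flow:
  Flow on (0->1): 7/9
  Flow on (0->2): 1/7
  Flow on (1->3): 7/7
  Flow on (2->3): 1/1
Maximum flow = 8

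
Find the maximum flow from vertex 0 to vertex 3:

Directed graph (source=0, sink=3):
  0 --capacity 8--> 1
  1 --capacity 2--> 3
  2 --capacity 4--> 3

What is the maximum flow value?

Computing max flow:
  Flow on (0->1): 2/8
  Flow on (1->3): 2/2
Maximum flow = 2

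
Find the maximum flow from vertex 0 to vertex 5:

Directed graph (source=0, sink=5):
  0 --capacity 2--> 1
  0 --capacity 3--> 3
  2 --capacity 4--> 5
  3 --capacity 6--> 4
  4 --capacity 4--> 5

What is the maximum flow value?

Computing max flow:
  Flow on (0->3): 3/3
  Flow on (3->4): 3/6
  Flow on (4->5): 3/4
Maximum flow = 3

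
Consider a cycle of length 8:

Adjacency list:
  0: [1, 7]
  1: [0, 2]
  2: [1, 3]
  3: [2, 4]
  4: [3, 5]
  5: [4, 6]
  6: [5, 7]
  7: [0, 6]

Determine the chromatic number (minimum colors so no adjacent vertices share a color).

This is an even cycle (C_8). Even cycles are bipartite.
Chromatic number = 2.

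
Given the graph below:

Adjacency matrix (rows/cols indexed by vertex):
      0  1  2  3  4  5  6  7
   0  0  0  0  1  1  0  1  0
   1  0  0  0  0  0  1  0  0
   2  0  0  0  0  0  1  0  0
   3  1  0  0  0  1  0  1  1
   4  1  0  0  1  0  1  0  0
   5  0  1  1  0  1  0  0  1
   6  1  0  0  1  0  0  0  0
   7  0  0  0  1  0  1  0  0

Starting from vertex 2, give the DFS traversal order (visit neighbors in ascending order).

DFS from vertex 2 (neighbors processed in ascending order):
Visit order: 2, 5, 1, 4, 0, 3, 6, 7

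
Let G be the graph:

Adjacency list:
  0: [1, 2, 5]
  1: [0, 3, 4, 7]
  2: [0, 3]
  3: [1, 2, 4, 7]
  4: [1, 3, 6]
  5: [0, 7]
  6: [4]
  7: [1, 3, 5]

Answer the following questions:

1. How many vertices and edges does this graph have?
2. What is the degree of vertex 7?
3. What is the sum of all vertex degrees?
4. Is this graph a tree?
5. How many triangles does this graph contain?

Count: 8 vertices, 11 edges.
Vertex 7 has neighbors [1, 3, 5], degree = 3.
Handshaking lemma: 2 * 11 = 22.
A tree on 8 vertices has 7 edges. This graph has 11 edges (4 extra). Not a tree.
Number of triangles = 2.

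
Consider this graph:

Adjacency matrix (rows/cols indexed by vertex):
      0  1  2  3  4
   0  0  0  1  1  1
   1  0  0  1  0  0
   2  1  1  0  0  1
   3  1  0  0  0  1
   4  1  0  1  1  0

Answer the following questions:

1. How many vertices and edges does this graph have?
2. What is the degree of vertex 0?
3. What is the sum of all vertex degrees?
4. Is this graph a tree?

Count: 5 vertices, 6 edges.
Vertex 0 has neighbors [2, 3, 4], degree = 3.
Handshaking lemma: 2 * 6 = 12.
A tree on 5 vertices has 4 edges. This graph has 6 edges (2 extra). Not a tree.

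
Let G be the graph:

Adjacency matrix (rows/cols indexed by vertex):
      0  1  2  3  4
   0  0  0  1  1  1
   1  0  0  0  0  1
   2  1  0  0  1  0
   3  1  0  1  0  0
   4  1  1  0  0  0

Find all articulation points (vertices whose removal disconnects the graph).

An articulation point is a vertex whose removal disconnects the graph.
Articulation points: [0, 4]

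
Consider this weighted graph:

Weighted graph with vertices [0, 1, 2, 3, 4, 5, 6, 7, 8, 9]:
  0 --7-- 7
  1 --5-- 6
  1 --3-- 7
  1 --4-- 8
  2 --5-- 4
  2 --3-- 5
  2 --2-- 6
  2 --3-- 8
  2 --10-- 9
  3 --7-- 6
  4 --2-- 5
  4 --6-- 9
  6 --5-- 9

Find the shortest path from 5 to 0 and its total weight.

Using Dijkstra's algorithm from vertex 5:
Shortest path: 5 -> 2 -> 6 -> 1 -> 7 -> 0
Total weight: 3 + 2 + 5 + 3 + 7 = 20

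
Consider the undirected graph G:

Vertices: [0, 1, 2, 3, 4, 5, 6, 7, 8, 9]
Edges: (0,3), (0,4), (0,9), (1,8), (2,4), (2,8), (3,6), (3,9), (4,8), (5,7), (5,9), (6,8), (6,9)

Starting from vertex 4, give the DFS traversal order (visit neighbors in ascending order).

DFS from vertex 4 (neighbors processed in ascending order):
Visit order: 4, 0, 3, 6, 8, 1, 2, 9, 5, 7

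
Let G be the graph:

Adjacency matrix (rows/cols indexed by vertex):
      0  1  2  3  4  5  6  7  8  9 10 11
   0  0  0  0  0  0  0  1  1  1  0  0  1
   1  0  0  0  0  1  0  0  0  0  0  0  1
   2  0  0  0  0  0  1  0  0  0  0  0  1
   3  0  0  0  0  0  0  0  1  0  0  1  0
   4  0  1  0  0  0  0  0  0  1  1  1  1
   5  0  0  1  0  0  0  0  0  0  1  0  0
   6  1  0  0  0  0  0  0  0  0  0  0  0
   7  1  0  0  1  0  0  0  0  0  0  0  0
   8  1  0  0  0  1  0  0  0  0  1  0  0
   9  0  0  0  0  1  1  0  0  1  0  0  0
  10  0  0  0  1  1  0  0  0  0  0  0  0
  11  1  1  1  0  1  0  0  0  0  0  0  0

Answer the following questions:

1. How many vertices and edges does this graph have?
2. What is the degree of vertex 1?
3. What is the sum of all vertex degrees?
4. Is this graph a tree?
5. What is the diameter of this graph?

Count: 12 vertices, 16 edges.
Vertex 1 has neighbors [4, 11], degree = 2.
Handshaking lemma: 2 * 16 = 32.
A tree on 12 vertices has 11 edges. This graph has 16 edges (5 extra). Not a tree.
Diameter (longest shortest path) = 4.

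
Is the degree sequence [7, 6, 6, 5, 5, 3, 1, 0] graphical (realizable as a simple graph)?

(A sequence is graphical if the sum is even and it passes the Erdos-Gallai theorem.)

Sum of degrees = 33. Sum is odd, so the sequence is NOT graphical.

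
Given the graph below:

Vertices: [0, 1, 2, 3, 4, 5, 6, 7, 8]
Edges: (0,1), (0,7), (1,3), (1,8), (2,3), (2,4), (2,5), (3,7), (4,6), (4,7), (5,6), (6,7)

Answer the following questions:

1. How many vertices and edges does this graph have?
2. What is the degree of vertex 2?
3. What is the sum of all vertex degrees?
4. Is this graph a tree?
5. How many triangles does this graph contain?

Count: 9 vertices, 12 edges.
Vertex 2 has neighbors [3, 4, 5], degree = 3.
Handshaking lemma: 2 * 12 = 24.
A tree on 9 vertices has 8 edges. This graph has 12 edges (4 extra). Not a tree.
Number of triangles = 1.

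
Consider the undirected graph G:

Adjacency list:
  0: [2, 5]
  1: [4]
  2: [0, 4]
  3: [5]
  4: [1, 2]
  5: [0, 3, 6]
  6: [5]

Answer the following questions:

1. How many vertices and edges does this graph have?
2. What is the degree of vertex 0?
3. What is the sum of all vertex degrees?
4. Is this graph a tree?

Count: 7 vertices, 6 edges.
Vertex 0 has neighbors [2, 5], degree = 2.
Handshaking lemma: 2 * 6 = 12.
A graph is a tree iff it is connected and has exactly n-1 edges. This graph is connected (all 7 vertices in one component) and has 7-1 = 6 edges. It is a tree.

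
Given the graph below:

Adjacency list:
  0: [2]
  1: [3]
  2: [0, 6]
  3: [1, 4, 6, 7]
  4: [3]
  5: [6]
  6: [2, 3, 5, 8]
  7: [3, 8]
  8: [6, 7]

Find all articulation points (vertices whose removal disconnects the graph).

An articulation point is a vertex whose removal disconnects the graph.
Articulation points: [2, 3, 6]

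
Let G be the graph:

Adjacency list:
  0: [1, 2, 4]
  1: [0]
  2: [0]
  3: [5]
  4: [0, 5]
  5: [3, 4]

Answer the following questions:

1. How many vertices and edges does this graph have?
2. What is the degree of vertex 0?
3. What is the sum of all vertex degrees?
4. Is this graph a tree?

Count: 6 vertices, 5 edges.
Vertex 0 has neighbors [1, 2, 4], degree = 3.
Handshaking lemma: 2 * 5 = 10.
A graph is a tree iff it is connected and has exactly n-1 edges. This graph is connected (all 6 vertices in one component) and has 6-1 = 5 edges. It is a tree.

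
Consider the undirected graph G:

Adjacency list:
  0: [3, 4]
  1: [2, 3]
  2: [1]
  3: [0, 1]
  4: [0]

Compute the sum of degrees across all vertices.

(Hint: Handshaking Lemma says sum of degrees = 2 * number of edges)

Count edges: 4 edges.
By Handshaking Lemma: sum of degrees = 2 * 4 = 8.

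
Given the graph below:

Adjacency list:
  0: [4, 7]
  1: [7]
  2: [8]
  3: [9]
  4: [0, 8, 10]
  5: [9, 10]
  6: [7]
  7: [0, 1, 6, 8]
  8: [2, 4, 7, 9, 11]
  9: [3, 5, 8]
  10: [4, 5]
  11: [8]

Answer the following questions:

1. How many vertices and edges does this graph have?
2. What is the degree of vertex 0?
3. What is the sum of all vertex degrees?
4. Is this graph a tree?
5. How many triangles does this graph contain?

Count: 12 vertices, 13 edges.
Vertex 0 has neighbors [4, 7], degree = 2.
Handshaking lemma: 2 * 13 = 26.
A tree on 12 vertices has 11 edges. This graph has 13 edges (2 extra). Not a tree.
Number of triangles = 0.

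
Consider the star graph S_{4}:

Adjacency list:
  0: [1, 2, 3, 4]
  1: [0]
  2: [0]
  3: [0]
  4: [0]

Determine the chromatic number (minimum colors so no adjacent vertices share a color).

S_{4} has one hub adjacent to 4 leaves; leaves are pairwise non-adjacent.
Color the hub 0 and every leaf 1.
Chromatic number = 2.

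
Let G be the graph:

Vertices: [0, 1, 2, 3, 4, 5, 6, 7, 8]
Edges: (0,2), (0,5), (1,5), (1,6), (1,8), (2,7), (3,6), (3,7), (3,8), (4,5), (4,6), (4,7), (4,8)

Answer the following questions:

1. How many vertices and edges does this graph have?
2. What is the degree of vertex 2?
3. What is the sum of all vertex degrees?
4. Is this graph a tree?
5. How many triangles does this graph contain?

Count: 9 vertices, 13 edges.
Vertex 2 has neighbors [0, 7], degree = 2.
Handshaking lemma: 2 * 13 = 26.
A tree on 9 vertices has 8 edges. This graph has 13 edges (5 extra). Not a tree.
Number of triangles = 0.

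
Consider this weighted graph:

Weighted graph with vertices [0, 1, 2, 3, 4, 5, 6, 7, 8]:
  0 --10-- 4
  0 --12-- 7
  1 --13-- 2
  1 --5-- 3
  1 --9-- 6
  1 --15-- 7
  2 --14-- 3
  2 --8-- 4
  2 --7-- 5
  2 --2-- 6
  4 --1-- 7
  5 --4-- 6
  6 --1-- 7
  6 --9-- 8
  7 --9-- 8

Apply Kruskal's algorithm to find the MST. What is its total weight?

Applying Kruskal's algorithm (sort edges by weight, add if no cycle):
  Add (4,7) w=1
  Add (6,7) w=1
  Add (2,6) w=2
  Add (5,6) w=4
  Add (1,3) w=5
  Skip (2,5) w=7 (creates cycle)
  Skip (2,4) w=8 (creates cycle)
  Add (1,6) w=9
  Add (6,8) w=9
  Skip (7,8) w=9 (creates cycle)
  Add (0,4) w=10
  Skip (0,7) w=12 (creates cycle)
  Skip (1,2) w=13 (creates cycle)
  Skip (2,3) w=14 (creates cycle)
  Skip (1,7) w=15 (creates cycle)
MST weight = 41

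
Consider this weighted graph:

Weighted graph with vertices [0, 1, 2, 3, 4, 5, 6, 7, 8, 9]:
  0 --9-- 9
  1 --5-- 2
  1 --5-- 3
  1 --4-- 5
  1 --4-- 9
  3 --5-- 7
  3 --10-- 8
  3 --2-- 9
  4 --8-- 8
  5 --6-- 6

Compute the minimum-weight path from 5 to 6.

Using Dijkstra's algorithm from vertex 5:
Shortest path: 5 -> 6
Total weight: 6 = 6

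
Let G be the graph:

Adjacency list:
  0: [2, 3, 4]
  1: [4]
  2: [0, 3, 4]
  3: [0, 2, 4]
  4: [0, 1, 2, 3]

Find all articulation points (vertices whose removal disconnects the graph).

An articulation point is a vertex whose removal disconnects the graph.
Articulation points: [4]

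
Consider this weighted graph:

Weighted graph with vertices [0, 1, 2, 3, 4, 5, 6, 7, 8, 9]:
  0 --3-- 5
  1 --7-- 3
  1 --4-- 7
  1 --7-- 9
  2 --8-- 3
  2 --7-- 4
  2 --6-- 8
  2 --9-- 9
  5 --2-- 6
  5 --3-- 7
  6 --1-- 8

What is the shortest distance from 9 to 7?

Using Dijkstra's algorithm from vertex 9:
Shortest path: 9 -> 1 -> 7
Total weight: 7 + 4 = 11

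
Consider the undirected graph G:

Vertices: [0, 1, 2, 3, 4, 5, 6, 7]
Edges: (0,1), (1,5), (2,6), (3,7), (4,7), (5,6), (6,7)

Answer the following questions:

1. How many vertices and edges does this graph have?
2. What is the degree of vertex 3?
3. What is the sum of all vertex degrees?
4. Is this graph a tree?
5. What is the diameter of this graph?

Count: 8 vertices, 7 edges.
Vertex 3 has neighbors [7], degree = 1.
Handshaking lemma: 2 * 7 = 14.
A graph is a tree iff it is connected and has exactly n-1 edges. This graph is connected (all 8 vertices in one component) and has 8-1 = 7 edges. It is a tree.
Diameter (longest shortest path) = 5.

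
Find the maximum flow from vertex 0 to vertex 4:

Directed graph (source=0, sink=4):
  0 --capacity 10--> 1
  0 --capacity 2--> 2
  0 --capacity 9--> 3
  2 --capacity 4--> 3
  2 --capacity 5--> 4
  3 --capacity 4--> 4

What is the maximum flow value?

Computing max flow:
  Flow on (0->2): 2/2
  Flow on (0->3): 4/9
  Flow on (2->4): 2/5
  Flow on (3->4): 4/4
Maximum flow = 6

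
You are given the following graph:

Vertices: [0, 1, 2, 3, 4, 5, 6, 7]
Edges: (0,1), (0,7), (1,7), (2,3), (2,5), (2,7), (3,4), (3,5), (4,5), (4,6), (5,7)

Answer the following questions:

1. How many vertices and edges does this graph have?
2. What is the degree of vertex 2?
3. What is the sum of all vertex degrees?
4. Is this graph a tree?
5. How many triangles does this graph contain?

Count: 8 vertices, 11 edges.
Vertex 2 has neighbors [3, 5, 7], degree = 3.
Handshaking lemma: 2 * 11 = 22.
A tree on 8 vertices has 7 edges. This graph has 11 edges (4 extra). Not a tree.
Number of triangles = 4.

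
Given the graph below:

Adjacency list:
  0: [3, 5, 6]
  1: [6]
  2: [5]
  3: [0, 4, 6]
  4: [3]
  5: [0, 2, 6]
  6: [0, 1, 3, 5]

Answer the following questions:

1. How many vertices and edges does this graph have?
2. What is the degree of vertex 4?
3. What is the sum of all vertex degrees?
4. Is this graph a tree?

Count: 7 vertices, 8 edges.
Vertex 4 has neighbors [3], degree = 1.
Handshaking lemma: 2 * 8 = 16.
A tree on 7 vertices has 6 edges. This graph has 8 edges (2 extra). Not a tree.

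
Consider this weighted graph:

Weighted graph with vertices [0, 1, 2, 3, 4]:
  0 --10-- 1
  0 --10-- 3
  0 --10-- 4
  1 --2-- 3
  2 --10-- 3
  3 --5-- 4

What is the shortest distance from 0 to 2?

Using Dijkstra's algorithm from vertex 0:
Shortest path: 0 -> 3 -> 2
Total weight: 10 + 10 = 20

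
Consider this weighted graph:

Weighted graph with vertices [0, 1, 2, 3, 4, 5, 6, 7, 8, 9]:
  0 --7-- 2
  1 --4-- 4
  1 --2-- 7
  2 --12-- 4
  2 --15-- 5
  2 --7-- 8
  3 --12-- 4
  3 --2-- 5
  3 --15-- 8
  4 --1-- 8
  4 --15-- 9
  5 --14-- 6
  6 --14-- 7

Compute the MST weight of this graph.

Applying Kruskal's algorithm (sort edges by weight, add if no cycle):
  Add (4,8) w=1
  Add (1,7) w=2
  Add (3,5) w=2
  Add (1,4) w=4
  Add (0,2) w=7
  Add (2,8) w=7
  Skip (2,4) w=12 (creates cycle)
  Add (3,4) w=12
  Add (5,6) w=14
  Skip (6,7) w=14 (creates cycle)
  Skip (2,5) w=15 (creates cycle)
  Skip (3,8) w=15 (creates cycle)
  Add (4,9) w=15
MST weight = 64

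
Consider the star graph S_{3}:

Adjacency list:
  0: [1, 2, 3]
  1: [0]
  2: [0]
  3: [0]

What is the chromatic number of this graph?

S_{3} has one hub adjacent to 3 leaves; leaves are pairwise non-adjacent.
Color the hub 0 and every leaf 1.
Chromatic number = 2.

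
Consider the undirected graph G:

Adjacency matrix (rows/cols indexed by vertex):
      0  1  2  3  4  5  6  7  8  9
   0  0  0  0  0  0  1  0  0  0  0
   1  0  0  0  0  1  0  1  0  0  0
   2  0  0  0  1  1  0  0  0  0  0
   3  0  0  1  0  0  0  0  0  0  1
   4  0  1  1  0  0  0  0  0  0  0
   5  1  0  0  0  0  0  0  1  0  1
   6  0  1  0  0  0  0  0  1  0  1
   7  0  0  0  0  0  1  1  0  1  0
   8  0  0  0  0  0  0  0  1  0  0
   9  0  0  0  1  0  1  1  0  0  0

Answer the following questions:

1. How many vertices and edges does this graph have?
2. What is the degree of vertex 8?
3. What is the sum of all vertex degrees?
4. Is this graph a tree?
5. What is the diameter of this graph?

Count: 10 vertices, 11 edges.
Vertex 8 has neighbors [7], degree = 1.
Handshaking lemma: 2 * 11 = 22.
A tree on 10 vertices has 9 edges. This graph has 11 edges (2 extra). Not a tree.
Diameter (longest shortest path) = 5.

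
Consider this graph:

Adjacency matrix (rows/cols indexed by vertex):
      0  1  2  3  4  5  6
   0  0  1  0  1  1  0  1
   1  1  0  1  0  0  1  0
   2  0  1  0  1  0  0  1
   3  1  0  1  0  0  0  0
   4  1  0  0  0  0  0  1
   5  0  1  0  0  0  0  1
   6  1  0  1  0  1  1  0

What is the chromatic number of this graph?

The graph has a maximum clique of size 3 (lower bound on chromatic number).
A valid 3-coloring: {0: 0, 1: 1, 2: 0, 3: 1, 4: 2, 5: 0, 6: 1}.
Chromatic number = 3.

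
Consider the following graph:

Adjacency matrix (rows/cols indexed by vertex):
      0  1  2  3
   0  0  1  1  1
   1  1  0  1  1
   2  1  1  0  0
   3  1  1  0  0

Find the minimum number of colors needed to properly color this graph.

The graph has a maximum clique of size 3 (lower bound on chromatic number).
A valid 3-coloring: {0: 0, 1: 1, 2: 2, 3: 2}.
Chromatic number = 3.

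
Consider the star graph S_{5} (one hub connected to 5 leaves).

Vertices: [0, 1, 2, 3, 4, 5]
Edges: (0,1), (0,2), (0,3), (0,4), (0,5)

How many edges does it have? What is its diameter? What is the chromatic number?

Star graph S_{5}: the hub connects to all 5 leaves.
Edges = 5.
Diameter = 2 (any leaf to hub is 1, leaf to leaf through hub is 2).
Star graphs are bipartite (hub vs leaves), so chromatic number = 2.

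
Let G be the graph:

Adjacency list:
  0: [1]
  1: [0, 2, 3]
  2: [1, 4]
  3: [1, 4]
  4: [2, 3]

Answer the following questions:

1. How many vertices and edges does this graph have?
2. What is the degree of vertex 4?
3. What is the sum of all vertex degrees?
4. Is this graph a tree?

Count: 5 vertices, 5 edges.
Vertex 4 has neighbors [2, 3], degree = 2.
Handshaking lemma: 2 * 5 = 10.
A tree on 5 vertices has 4 edges. This graph has 5 edges (1 extra). Not a tree.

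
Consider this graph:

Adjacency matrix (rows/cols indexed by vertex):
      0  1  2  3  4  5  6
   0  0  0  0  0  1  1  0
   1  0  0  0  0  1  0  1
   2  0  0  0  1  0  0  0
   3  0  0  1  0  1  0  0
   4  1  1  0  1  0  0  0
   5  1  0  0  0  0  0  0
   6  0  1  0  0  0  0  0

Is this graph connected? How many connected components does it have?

Checking connectivity: the graph has 1 connected component(s).
All vertices are reachable from each other. The graph IS connected.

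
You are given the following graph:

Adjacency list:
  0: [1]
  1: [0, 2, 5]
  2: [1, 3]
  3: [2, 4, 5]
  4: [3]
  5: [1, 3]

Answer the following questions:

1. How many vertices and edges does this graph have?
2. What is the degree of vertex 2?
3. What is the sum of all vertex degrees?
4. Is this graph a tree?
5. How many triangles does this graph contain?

Count: 6 vertices, 6 edges.
Vertex 2 has neighbors [1, 3], degree = 2.
Handshaking lemma: 2 * 6 = 12.
A tree on 6 vertices has 5 edges. This graph has 6 edges (1 extra). Not a tree.
Number of triangles = 0.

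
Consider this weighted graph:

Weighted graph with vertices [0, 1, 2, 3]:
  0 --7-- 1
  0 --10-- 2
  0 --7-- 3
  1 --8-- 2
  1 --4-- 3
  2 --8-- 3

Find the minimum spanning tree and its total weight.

Applying Kruskal's algorithm (sort edges by weight, add if no cycle):
  Add (1,3) w=4
  Add (0,1) w=7
  Skip (0,3) w=7 (creates cycle)
  Add (1,2) w=8
  Skip (2,3) w=8 (creates cycle)
  Skip (0,2) w=10 (creates cycle)
MST weight = 19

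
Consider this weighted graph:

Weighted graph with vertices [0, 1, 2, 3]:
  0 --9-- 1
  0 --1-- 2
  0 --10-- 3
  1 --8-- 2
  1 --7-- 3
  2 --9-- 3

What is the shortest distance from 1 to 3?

Using Dijkstra's algorithm from vertex 1:
Shortest path: 1 -> 3
Total weight: 7 = 7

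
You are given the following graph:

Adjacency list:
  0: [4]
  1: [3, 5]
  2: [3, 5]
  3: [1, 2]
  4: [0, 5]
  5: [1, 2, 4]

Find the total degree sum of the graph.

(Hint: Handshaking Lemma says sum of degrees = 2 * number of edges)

Count edges: 6 edges.
By Handshaking Lemma: sum of degrees = 2 * 6 = 12.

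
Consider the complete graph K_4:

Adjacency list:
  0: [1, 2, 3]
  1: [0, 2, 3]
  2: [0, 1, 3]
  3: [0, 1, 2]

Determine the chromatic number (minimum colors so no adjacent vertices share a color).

In K_4, every vertex is adjacent to every other vertex.
Each vertex needs a unique color.
Chromatic number = 4.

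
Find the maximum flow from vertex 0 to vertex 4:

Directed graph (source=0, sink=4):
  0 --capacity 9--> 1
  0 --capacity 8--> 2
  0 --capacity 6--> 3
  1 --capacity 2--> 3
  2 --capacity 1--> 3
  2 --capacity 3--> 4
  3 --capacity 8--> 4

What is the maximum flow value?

Computing max flow:
  Flow on (0->1): 2/9
  Flow on (0->2): 4/8
  Flow on (0->3): 5/6
  Flow on (1->3): 2/2
  Flow on (2->3): 1/1
  Flow on (2->4): 3/3
  Flow on (3->4): 8/8
Maximum flow = 11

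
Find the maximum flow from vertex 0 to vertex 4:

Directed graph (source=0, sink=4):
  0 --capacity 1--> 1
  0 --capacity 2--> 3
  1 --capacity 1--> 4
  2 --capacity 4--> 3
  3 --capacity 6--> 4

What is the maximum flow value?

Computing max flow:
  Flow on (0->1): 1/1
  Flow on (0->3): 2/2
  Flow on (1->4): 1/1
  Flow on (3->4): 2/6
Maximum flow = 3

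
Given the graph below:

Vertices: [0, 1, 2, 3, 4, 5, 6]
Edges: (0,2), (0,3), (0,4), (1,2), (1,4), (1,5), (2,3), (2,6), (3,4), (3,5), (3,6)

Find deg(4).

Vertex 4 has neighbors [0, 1, 3], so deg(4) = 3.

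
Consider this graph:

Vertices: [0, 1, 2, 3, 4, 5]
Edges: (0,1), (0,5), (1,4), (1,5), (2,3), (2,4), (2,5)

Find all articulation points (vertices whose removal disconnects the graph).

An articulation point is a vertex whose removal disconnects the graph.
Articulation points: [2]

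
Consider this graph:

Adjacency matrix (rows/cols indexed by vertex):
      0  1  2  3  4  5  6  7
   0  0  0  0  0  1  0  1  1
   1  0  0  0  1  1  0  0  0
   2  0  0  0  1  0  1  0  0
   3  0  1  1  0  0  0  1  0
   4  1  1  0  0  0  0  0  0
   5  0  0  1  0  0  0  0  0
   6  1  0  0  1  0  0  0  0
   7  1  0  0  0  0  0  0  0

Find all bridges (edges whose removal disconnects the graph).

A bridge is an edge whose removal increases the number of connected components.
Bridges found: (0,7), (2,3), (2,5)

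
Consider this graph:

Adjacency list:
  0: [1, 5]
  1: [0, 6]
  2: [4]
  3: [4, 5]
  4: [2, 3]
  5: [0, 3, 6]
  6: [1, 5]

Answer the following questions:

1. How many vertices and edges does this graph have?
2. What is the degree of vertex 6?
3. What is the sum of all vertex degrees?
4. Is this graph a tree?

Count: 7 vertices, 7 edges.
Vertex 6 has neighbors [1, 5], degree = 2.
Handshaking lemma: 2 * 7 = 14.
A tree on 7 vertices has 6 edges. This graph has 7 edges (1 extra). Not a tree.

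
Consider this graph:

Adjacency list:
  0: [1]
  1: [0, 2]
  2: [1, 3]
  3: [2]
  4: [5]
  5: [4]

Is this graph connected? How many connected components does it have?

Checking connectivity: the graph has 2 connected component(s).
Components: [[0, 1, 2, 3], [4, 5]]. The graph is NOT connected.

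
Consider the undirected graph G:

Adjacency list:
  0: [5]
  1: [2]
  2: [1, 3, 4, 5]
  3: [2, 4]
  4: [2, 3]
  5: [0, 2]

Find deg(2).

Vertex 2 has neighbors [1, 3, 4, 5], so deg(2) = 4.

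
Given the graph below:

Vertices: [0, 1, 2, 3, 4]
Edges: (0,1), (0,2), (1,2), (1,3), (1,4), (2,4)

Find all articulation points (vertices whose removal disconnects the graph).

An articulation point is a vertex whose removal disconnects the graph.
Articulation points: [1]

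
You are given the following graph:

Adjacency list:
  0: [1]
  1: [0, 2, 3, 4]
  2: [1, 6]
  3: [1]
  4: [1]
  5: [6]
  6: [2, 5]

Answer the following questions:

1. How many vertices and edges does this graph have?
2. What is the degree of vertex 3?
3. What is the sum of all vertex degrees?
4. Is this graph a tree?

Count: 7 vertices, 6 edges.
Vertex 3 has neighbors [1], degree = 1.
Handshaking lemma: 2 * 6 = 12.
A graph is a tree iff it is connected and has exactly n-1 edges. This graph is connected (all 7 vertices in one component) and has 7-1 = 6 edges. It is a tree.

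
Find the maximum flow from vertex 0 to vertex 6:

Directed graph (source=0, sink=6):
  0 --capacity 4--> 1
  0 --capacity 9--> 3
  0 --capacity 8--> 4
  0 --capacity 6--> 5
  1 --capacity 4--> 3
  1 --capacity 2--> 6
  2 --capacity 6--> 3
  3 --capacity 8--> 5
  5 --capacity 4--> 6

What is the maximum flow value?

Computing max flow:
  Flow on (0->1): 2/4
  Flow on (0->3): 4/9
  Flow on (1->6): 2/2
  Flow on (3->5): 4/8
  Flow on (5->6): 4/4
Maximum flow = 6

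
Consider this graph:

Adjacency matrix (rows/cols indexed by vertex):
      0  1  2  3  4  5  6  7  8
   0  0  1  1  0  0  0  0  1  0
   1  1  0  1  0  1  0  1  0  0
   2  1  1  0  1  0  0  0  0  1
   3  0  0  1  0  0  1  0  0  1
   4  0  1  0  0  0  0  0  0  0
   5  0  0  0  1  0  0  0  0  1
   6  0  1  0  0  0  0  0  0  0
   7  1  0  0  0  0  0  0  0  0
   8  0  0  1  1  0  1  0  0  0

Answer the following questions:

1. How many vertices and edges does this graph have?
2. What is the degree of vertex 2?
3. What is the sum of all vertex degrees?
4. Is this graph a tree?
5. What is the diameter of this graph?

Count: 9 vertices, 11 edges.
Vertex 2 has neighbors [0, 1, 3, 8], degree = 4.
Handshaking lemma: 2 * 11 = 22.
A tree on 9 vertices has 8 edges. This graph has 11 edges (3 extra). Not a tree.
Diameter (longest shortest path) = 4.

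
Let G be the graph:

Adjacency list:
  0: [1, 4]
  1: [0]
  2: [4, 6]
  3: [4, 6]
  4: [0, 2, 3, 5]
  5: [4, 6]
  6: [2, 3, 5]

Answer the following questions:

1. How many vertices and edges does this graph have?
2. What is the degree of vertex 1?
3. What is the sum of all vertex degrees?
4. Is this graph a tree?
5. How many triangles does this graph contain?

Count: 7 vertices, 8 edges.
Vertex 1 has neighbors [0], degree = 1.
Handshaking lemma: 2 * 8 = 16.
A tree on 7 vertices has 6 edges. This graph has 8 edges (2 extra). Not a tree.
Number of triangles = 0.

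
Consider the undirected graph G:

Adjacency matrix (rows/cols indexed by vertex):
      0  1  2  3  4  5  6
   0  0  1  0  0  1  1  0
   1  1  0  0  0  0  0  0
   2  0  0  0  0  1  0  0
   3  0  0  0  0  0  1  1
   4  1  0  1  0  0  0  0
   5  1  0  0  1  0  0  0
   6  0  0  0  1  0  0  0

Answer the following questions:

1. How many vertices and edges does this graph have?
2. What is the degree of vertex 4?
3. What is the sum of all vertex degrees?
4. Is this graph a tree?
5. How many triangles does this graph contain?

Count: 7 vertices, 6 edges.
Vertex 4 has neighbors [0, 2], degree = 2.
Handshaking lemma: 2 * 6 = 12.
A graph is a tree iff it is connected and has exactly n-1 edges. This graph is connected (all 7 vertices in one component) and has 7-1 = 6 edges. It is a tree.
Number of triangles = 0.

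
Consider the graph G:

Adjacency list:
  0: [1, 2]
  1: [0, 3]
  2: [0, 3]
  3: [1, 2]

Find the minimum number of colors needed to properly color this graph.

The graph has a maximum clique of size 2 (lower bound on chromatic number).
A valid 2-coloring: {0: 0, 1: 1, 2: 1, 3: 0}.
Chromatic number = 2.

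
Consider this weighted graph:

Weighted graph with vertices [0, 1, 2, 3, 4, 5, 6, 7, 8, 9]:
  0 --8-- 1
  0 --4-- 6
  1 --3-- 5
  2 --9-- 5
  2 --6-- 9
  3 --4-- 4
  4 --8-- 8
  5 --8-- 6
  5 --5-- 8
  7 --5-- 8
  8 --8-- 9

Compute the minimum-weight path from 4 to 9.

Using Dijkstra's algorithm from vertex 4:
Shortest path: 4 -> 8 -> 9
Total weight: 8 + 8 = 16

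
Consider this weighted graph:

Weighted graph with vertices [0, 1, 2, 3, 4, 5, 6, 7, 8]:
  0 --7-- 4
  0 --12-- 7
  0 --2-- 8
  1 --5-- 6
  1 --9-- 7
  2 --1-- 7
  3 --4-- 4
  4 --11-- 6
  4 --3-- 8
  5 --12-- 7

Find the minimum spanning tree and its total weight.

Applying Kruskal's algorithm (sort edges by weight, add if no cycle):
  Add (2,7) w=1
  Add (0,8) w=2
  Add (4,8) w=3
  Add (3,4) w=4
  Add (1,6) w=5
  Skip (0,4) w=7 (creates cycle)
  Add (1,7) w=9
  Add (4,6) w=11
  Skip (0,7) w=12 (creates cycle)
  Add (5,7) w=12
MST weight = 47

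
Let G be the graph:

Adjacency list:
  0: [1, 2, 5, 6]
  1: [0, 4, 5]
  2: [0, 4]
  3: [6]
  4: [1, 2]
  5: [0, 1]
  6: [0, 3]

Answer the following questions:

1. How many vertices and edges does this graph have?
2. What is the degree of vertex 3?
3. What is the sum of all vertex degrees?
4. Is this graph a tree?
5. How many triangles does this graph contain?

Count: 7 vertices, 8 edges.
Vertex 3 has neighbors [6], degree = 1.
Handshaking lemma: 2 * 8 = 16.
A tree on 7 vertices has 6 edges. This graph has 8 edges (2 extra). Not a tree.
Number of triangles = 1.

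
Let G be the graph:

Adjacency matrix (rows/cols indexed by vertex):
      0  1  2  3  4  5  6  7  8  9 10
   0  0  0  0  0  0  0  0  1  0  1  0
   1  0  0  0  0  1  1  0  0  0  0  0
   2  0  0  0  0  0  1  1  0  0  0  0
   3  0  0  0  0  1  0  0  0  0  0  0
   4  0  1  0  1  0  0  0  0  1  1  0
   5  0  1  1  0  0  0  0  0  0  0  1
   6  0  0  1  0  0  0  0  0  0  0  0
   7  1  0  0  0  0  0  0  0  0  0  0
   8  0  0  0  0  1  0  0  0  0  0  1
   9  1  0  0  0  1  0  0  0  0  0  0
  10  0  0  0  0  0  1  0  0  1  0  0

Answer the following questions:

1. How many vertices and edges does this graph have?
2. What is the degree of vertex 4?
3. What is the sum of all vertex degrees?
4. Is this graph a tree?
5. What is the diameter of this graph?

Count: 11 vertices, 11 edges.
Vertex 4 has neighbors [1, 3, 8, 9], degree = 4.
Handshaking lemma: 2 * 11 = 22.
A tree on 11 vertices has 10 edges. This graph has 11 edges (1 extra). Not a tree.
Diameter (longest shortest path) = 7.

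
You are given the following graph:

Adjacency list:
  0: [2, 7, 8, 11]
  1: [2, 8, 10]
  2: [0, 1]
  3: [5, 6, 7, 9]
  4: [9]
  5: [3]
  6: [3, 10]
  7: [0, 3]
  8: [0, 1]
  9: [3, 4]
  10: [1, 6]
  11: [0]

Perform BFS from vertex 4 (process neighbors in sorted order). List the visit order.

BFS from vertex 4 (neighbors processed in ascending order):
Visit order: 4, 9, 3, 5, 6, 7, 10, 0, 1, 2, 8, 11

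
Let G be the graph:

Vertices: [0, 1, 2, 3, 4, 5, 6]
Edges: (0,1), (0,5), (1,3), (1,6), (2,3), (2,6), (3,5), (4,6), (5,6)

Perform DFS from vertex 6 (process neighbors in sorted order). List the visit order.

DFS from vertex 6 (neighbors processed in ascending order):
Visit order: 6, 1, 0, 5, 3, 2, 4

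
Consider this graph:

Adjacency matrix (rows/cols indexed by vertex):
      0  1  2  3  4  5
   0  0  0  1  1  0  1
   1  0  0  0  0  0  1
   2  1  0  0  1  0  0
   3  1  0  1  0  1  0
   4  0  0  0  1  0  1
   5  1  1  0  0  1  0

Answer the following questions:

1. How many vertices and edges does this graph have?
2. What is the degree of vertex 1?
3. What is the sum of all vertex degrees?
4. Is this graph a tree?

Count: 6 vertices, 7 edges.
Vertex 1 has neighbors [5], degree = 1.
Handshaking lemma: 2 * 7 = 14.
A tree on 6 vertices has 5 edges. This graph has 7 edges (2 extra). Not a tree.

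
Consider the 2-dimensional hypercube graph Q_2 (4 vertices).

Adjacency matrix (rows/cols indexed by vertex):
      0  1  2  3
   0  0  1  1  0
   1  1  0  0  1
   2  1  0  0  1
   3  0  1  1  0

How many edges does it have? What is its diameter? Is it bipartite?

The 2-dimensional hypercube Q_2 has 4 vertices and each vertex has degree 2.
Total edges = 4 * 2 / 2 = 4.
Diameter = 2 (max Hamming distance between binary labels).
Hypercubes are bipartite (partition by parity of binary representation).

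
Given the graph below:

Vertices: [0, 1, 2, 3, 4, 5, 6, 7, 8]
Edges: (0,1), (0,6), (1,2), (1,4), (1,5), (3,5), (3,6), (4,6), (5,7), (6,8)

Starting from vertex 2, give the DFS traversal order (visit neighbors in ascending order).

DFS from vertex 2 (neighbors processed in ascending order):
Visit order: 2, 1, 0, 6, 3, 5, 7, 4, 8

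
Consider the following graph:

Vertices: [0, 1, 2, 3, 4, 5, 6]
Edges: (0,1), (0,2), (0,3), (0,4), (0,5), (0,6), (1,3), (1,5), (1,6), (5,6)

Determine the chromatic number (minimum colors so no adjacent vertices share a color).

The graph has a maximum clique of size 4 (lower bound on chromatic number).
A valid 4-coloring: {0: 0, 1: 1, 2: 1, 3: 2, 4: 1, 5: 2, 6: 3}.
Chromatic number = 4.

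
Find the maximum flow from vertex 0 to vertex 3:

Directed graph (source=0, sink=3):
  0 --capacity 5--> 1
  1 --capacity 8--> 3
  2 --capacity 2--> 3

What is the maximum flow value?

Computing max flow:
  Flow on (0->1): 5/5
  Flow on (1->3): 5/8
Maximum flow = 5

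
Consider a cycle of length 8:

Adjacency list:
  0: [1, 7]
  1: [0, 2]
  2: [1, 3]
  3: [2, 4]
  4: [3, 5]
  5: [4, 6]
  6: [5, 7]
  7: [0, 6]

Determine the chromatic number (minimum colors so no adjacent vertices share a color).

This is an even cycle (C_8). Even cycles are bipartite.
Chromatic number = 2.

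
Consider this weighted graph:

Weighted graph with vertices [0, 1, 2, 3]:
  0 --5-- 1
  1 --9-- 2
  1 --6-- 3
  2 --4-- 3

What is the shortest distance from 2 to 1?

Using Dijkstra's algorithm from vertex 2:
Shortest path: 2 -> 1
Total weight: 9 = 9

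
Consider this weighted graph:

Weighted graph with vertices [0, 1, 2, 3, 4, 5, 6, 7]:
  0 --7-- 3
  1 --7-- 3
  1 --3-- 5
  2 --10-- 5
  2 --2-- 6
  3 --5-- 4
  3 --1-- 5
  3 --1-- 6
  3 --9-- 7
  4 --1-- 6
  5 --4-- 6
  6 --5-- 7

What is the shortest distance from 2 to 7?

Using Dijkstra's algorithm from vertex 2:
Shortest path: 2 -> 6 -> 7
Total weight: 2 + 5 = 7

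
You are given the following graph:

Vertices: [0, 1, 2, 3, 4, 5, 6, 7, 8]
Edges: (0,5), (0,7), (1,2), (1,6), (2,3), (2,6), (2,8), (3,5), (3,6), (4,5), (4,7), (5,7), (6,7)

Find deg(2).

Vertex 2 has neighbors [1, 3, 6, 8], so deg(2) = 4.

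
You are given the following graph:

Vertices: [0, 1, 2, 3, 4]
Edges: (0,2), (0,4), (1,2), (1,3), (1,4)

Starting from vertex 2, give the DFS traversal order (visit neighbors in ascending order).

DFS from vertex 2 (neighbors processed in ascending order):
Visit order: 2, 0, 4, 1, 3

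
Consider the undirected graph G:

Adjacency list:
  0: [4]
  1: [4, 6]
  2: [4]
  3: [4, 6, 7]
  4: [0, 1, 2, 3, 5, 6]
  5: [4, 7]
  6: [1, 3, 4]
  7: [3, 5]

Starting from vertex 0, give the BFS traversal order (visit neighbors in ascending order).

BFS from vertex 0 (neighbors processed in ascending order):
Visit order: 0, 4, 1, 2, 3, 5, 6, 7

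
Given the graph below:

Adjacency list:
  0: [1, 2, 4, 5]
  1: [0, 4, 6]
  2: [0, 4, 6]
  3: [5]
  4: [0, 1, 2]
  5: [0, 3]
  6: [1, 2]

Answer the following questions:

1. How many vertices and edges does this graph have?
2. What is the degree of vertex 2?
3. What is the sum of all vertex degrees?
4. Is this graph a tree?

Count: 7 vertices, 9 edges.
Vertex 2 has neighbors [0, 4, 6], degree = 3.
Handshaking lemma: 2 * 9 = 18.
A tree on 7 vertices has 6 edges. This graph has 9 edges (3 extra). Not a tree.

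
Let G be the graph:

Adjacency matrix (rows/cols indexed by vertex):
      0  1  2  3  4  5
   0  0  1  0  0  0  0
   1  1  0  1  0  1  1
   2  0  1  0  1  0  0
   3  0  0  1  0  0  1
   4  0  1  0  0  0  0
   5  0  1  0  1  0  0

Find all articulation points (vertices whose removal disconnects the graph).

An articulation point is a vertex whose removal disconnects the graph.
Articulation points: [1]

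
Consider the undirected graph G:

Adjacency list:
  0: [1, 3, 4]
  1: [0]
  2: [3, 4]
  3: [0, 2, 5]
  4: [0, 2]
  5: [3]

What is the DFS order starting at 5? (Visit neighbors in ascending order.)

DFS from vertex 5 (neighbors processed in ascending order):
Visit order: 5, 3, 0, 1, 4, 2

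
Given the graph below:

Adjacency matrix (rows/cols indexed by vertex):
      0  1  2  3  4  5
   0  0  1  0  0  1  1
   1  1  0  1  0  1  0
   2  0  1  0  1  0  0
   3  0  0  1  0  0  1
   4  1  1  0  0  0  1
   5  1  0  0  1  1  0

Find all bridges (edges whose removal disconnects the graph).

No bridges found. The graph is 2-edge-connected (no single edge removal disconnects it).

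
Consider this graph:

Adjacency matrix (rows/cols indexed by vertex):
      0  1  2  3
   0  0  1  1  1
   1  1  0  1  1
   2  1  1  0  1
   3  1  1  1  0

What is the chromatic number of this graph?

The graph has a maximum clique of size 4 (lower bound on chromatic number).
A valid 4-coloring: {0: 0, 1: 1, 2: 2, 3: 3}.
Chromatic number = 4.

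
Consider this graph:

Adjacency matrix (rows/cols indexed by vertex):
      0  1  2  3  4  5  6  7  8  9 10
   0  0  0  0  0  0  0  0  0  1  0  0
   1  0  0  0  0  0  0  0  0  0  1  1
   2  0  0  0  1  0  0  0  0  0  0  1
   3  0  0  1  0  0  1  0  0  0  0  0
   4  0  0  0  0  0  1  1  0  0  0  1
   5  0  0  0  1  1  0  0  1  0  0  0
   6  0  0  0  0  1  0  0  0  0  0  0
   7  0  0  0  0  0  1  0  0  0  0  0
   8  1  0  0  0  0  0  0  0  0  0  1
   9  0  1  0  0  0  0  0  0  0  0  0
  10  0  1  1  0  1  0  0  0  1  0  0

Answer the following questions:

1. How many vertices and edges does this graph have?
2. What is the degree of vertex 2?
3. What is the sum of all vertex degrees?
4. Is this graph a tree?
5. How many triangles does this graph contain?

Count: 11 vertices, 11 edges.
Vertex 2 has neighbors [3, 10], degree = 2.
Handshaking lemma: 2 * 11 = 22.
A tree on 11 vertices has 10 edges. This graph has 11 edges (1 extra). Not a tree.
Number of triangles = 0.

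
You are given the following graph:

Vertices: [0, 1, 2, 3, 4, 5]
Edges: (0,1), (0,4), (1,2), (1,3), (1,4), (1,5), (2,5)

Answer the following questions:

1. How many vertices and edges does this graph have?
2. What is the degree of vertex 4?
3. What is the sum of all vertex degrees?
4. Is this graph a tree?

Count: 6 vertices, 7 edges.
Vertex 4 has neighbors [0, 1], degree = 2.
Handshaking lemma: 2 * 7 = 14.
A tree on 6 vertices has 5 edges. This graph has 7 edges (2 extra). Not a tree.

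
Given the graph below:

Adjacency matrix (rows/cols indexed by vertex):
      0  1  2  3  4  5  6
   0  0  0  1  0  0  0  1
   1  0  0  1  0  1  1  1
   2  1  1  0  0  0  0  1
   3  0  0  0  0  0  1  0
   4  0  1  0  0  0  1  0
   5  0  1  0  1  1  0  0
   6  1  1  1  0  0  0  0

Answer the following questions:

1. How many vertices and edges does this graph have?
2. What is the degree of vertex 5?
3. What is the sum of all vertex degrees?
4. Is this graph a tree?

Count: 7 vertices, 9 edges.
Vertex 5 has neighbors [1, 3, 4], degree = 3.
Handshaking lemma: 2 * 9 = 18.
A tree on 7 vertices has 6 edges. This graph has 9 edges (3 extra). Not a tree.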